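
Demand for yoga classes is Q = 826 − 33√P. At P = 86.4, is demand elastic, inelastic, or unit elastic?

inelastic

Q = 519.260, dQ/dP = -1.775.
ε = (dQ/dP)(P/Q) ≈ -0.295.
|ε| = 0.30 < 1.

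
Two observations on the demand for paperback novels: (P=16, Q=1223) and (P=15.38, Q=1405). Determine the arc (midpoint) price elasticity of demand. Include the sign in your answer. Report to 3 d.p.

ΔQ = 1405 − 1223 = 182; ΔP = 15.38 − 16 = -0.62.
Midpoints: P̄ = 15.69, Q̄ = 1314.0.
ε = (ΔQ/ΔP)(P̄/Q̄) = (182/-0.62)(15.69/1314.0).

-3.505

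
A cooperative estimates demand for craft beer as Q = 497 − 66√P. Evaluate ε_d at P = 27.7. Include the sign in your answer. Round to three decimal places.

-1.161

At P = 27.7, Q = 149.637.
dQ/dP = −66/(2√P) = -6.270.
ε = (dQ/dP)(P/Q) = (-6.270)(27.7/149.637).
|ε| > 1, so demand is elastic at this price.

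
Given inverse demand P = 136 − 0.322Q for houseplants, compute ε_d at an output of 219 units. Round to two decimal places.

-0.93

At Q = 219, P = 136 − 0.322(219) = 65.48.
dP/dQ = −0.322, so dQ/dP = 1/(−0.322) = -3.106.
ε = (dQ/dP)(P/Q) = (-3.106)(65.48/219).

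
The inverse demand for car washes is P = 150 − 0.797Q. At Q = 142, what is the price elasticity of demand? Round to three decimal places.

-0.325

At Q = 142, P = 150 − 0.797(142) = 36.83.
dP/dQ = −0.797, so dQ/dP = 1/(−0.797) = -1.255.
ε = (dQ/dP)(P/Q) = (-1.255)(36.83/142).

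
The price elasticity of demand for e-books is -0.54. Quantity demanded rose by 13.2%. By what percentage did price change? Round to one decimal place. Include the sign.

%ΔP ≈ %ΔQ / ε = (13.2%)/(-0.54) = -24.44%.

-24.4%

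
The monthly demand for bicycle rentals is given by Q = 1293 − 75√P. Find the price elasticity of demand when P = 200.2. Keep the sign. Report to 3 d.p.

-2.289

At P = 200.2, Q = 231.810.
dQ/dP = −75/(2√P) = -2.650.
ε = (dQ/dP)(P/Q) = (-2.650)(200.2/231.810).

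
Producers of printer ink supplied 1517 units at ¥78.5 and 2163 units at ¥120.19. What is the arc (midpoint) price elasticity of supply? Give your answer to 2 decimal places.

0.84

ΔQ = 2163 − 1517 = 646; ΔP = 120.19 − 78.5 = 41.69.
Midpoints: P̄ = 99.34, Q̄ = 1840.0.
ε_s = (ΔQ/ΔP)(P̄/Q̄) = (646/41.69)(99.34/1840.0).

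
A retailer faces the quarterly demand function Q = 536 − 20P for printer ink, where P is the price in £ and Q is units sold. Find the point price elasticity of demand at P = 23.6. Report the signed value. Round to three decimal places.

-7.375

At P = 23.6, Q = 64.
dQ/dP = −20.
ε = (dQ/dP)(P/Q) = (-20)(23.6/64).
|ε| > 1, so demand is elastic at this price.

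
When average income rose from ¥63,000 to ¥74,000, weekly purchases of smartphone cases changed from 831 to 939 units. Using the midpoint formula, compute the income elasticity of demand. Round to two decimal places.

0.76

ΔQ = 108, ΔI = 11000. Midpoints: Ī = 68,500, Q̄ = 885.0.
ε_I = (ΔQ/ΔI)(Ī/Q̄) = (108/11000)(68500/885.0).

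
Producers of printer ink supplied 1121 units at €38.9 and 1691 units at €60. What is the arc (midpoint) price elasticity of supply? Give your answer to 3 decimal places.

ΔQ = 1691 − 1121 = 570; ΔP = 60 − 38.9 = 21.1.
Midpoints: P̄ = 49.45, Q̄ = 1406.0.
ε_s = (ΔQ/ΔP)(P̄/Q̄) = (570/21.1)(49.45/1406.0).

0.950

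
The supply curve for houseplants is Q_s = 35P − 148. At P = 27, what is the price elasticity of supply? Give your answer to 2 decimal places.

1.19

At P = 27, Q_s = 797.
dQ_s/dP = 35.
ε_s = (dQ_s/dP)(P/Q_s) = (35)(27/797).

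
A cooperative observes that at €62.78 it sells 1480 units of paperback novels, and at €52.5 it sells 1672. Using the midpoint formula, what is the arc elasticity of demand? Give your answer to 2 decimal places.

ΔQ = 1672 − 1480 = 192; ΔP = 52.5 − 62.78 = -10.28.
Midpoints: P̄ = 57.64, Q̄ = 1576.0.
ε = (ΔQ/ΔP)(P̄/Q̄) = (192/-10.28)(57.64/1576.0).

-0.68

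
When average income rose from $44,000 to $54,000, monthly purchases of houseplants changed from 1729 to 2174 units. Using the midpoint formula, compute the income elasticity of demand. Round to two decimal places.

ΔQ = 445, ΔI = 10000. Midpoints: Ī = 49,000, Q̄ = 1951.5.
ε_I = (ΔQ/ΔI)(Ī/Q̄) = (445/10000)(49000/1951.5).
ε_I > 0, so the good is normal.

1.12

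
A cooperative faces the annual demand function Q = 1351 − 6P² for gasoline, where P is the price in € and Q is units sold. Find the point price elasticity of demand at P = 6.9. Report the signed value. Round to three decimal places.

At P = 6.9, Q = 1065.340.
dQ/dP = −12P = -82.800.
ε = (dQ/dP)(P/Q) = (-82.800)(6.9/1065.340).

-0.536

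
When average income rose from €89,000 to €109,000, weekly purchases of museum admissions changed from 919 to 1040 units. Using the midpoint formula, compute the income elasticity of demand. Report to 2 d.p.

ΔQ = 121, ΔI = 20000. Midpoints: Ī = 99,000, Q̄ = 979.5.
ε_I = (ΔQ/ΔI)(Ī/Q̄) = (121/20000)(99000/979.5).

0.61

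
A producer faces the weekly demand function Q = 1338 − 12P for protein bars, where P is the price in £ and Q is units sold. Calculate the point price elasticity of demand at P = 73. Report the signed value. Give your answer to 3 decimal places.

-1.896

At P = 73, Q = 462.
dQ/dP = −12.
ε = (dQ/dP)(P/Q) = (-12)(73/462).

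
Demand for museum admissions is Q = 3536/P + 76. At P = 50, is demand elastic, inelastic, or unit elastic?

Q = 146.720, dQ/dP = -1.414.
ε = (dQ/dP)(P/Q) ≈ -0.482.
|ε| = 0.48 < 1.

inelastic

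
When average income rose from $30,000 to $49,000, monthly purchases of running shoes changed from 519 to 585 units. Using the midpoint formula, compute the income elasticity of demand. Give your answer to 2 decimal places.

0.25

ΔQ = 66, ΔI = 19000. Midpoints: Ī = 39,500, Q̄ = 552.0.
ε_I = (ΔQ/ΔI)(Ī/Q̄) = (66/19000)(39500/552.0).
ε_I > 0, so the good is normal.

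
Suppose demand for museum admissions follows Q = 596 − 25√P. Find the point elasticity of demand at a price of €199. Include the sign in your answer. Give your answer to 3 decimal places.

-0.725

At P = 199, Q = 243.332.
dQ/dP = −25/(2√P) = -0.886.
ε = (dQ/dP)(P/Q) = (-0.886)(199/243.332).
|ε| < 1, so demand is inelastic at this price.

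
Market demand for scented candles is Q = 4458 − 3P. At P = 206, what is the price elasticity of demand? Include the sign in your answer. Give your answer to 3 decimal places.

At P = 206, Q = 3840.
dQ/dP = −3.
ε = (dQ/dP)(P/Q) = (-3)(206/3840).

-0.161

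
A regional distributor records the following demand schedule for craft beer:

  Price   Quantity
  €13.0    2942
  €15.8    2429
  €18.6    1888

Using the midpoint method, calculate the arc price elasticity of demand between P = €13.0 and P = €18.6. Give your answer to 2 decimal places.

-1.23

At P = 13.0, Q = 2942; at P = 18.6, Q = 1888.
ΔQ = -1054, ΔP = 5.6. Midpoints: P̄ = 15.80, Q̄ = 2415.0.
ε = (ΔQ/ΔP)(P̄/Q̄) = (-1054/5.6)(15.80/2415.0).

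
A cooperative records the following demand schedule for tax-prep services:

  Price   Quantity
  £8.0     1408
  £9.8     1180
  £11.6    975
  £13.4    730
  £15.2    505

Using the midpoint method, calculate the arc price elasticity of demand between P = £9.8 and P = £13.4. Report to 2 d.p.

At P = 9.8, Q = 1180; at P = 13.4, Q = 730.
ΔQ = -450, ΔP = 3.6. Midpoints: P̄ = 11.60, Q̄ = 955.0.
ε = (ΔQ/ΔP)(P̄/Q̄) = (-450/3.6)(11.60/955.0).

-1.52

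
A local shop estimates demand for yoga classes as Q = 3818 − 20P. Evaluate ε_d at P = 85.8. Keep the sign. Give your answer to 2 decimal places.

At P = 85.8, Q = 2102.
dQ/dP = −20.
ε = (dQ/dP)(P/Q) = (-20)(85.8/2102).

-0.82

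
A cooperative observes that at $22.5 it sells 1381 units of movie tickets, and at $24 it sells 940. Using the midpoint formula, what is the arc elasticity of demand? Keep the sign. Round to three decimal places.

-5.890

ΔQ = 940 − 1381 = -441; ΔP = 24 − 22.5 = 1.5.
Midpoints: P̄ = 23.25, Q̄ = 1160.5.
ε = (ΔQ/ΔP)(P̄/Q̄) = (-441/1.5)(23.25/1160.5).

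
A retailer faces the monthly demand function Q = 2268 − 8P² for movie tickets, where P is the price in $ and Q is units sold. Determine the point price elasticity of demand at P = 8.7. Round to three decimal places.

At P = 8.7, Q = 1662.480.
dQ/dP = −16P = -139.200.
ε = (dQ/dP)(P/Q) = (-139.200)(8.7/1662.480).

-0.728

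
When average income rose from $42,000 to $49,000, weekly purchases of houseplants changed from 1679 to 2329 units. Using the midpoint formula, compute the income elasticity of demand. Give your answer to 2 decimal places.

2.11

ΔQ = 650, ΔI = 7000. Midpoints: Ī = 45,500, Q̄ = 2004.0.
ε_I = (ΔQ/ΔI)(Ī/Q̄) = (650/7000)(45500/2004.0).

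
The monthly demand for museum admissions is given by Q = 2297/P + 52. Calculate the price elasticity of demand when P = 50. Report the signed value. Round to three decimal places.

At P = 50, Q = 97.940.
dQ/dP = −2297/P² = -0.919.
ε = (dQ/dP)(P/Q) = (-0.919)(50/97.940).

-0.469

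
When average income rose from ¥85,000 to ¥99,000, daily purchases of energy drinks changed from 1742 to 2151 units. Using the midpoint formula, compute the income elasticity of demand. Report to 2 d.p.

1.38

ΔQ = 409, ΔI = 14000. Midpoints: Ī = 92,000, Q̄ = 1946.5.
ε_I = (ΔQ/ΔI)(Ī/Q̄) = (409/14000)(92000/1946.5).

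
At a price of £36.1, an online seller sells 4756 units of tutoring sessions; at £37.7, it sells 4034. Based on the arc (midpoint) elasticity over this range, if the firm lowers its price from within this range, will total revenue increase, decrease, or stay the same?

increase

Arc ε = (-722/1.6)(36.90/4395.0) ≈ -3.789.
|ε| = 3.79 > 1, so demand is elastic. A price cut therefore raises total revenue.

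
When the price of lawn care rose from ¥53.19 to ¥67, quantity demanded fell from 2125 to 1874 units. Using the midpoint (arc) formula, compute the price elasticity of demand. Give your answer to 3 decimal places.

-0.546

ΔQ = 1874 − 2125 = -251; ΔP = 67 − 53.19 = 13.81.
Midpoints: P̄ = 60.09, Q̄ = 1999.5.
ε = (ΔQ/ΔP)(P̄/Q̄) = (-251/13.81)(60.09/1999.5).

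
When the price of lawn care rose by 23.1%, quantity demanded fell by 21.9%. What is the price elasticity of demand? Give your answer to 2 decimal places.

ε = %ΔQ / %ΔP = (-21.9)/(23.1) = -0.948.

-0.95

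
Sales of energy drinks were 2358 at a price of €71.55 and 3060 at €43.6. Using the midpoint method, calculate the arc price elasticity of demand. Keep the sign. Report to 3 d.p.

-0.534

ΔQ = 3060 − 2358 = 702; ΔP = 43.6 − 71.55 = -27.95.
Midpoints: P̄ = 57.58, Q̄ = 2709.0.
ε = (ΔQ/ΔP)(P̄/Q̄) = (702/-27.95)(57.58/2709.0).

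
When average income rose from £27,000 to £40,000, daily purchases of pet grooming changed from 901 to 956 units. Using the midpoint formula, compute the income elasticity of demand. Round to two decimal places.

ΔQ = 55, ΔI = 13000. Midpoints: Ī = 33,500, Q̄ = 928.5.
ε_I = (ΔQ/ΔI)(Ī/Q̄) = (55/13000)(33500/928.5).

0.15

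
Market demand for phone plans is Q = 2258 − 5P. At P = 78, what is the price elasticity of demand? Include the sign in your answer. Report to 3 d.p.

-0.209

At P = 78, Q = 1868.
dQ/dP = −5.
ε = (dQ/dP)(P/Q) = (-5)(78/1868).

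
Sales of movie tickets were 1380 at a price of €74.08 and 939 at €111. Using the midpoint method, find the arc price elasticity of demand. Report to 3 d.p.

-0.953

ΔQ = 939 − 1380 = -441; ΔP = 111 − 74.08 = 36.92.
Midpoints: P̄ = 92.54, Q̄ = 1159.5.
ε = (ΔQ/ΔP)(P̄/Q̄) = (-441/36.92)(92.54/1159.5).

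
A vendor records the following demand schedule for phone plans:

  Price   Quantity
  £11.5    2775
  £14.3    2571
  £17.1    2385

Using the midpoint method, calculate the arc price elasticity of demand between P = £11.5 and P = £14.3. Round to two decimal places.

-0.35

At P = 11.5, Q = 2775; at P = 14.3, Q = 2571.
ΔQ = -204, ΔP = 2.8. Midpoints: P̄ = 12.90, Q̄ = 2673.0.
ε = (ΔQ/ΔP)(P̄/Q̄) = (-204/2.8)(12.90/2673.0).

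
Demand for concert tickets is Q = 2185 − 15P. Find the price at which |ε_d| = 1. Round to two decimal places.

72.83

For linear demand Q = a − bP, ε = −bP/(a − bP). |ε| = 1 when bP = a − bP, i.e. P = a/(2b).
P = 2185/(2·15) = 2185/30 = 72.8333.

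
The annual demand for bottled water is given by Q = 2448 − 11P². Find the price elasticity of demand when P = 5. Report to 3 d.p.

-0.253

At P = 5, Q = 2173.
dQ/dP = −22P = -110.
ε = (dQ/dP)(P/Q) = (-110)(5/2173).
|ε| < 1, so demand is inelastic at this price.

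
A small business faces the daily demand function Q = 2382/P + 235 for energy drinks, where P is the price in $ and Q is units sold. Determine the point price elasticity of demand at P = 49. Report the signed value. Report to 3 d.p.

At P = 49, Q = 283.612.
dQ/dP = −2382/P² = -0.992.
ε = (dQ/dP)(P/Q) = (-0.992)(49/283.612).

-0.171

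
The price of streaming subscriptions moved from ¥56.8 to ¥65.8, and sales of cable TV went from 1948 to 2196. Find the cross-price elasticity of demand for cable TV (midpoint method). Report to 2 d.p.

0.82

ΔQ_x = 2196 − 1948 = 248; ΔP_y = 65.8 − 56.8 = 9.
Midpoints: P̄_y = 61.30, Q̄_x = 2072.0.
ε_xy = (ΔQ_x/ΔP_y)(P̄_y/Q̄_x) = (248/9)(61.30/2072.0).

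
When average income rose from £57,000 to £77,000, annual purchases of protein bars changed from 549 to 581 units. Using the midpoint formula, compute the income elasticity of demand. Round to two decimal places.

0.19

ΔQ = 32, ΔI = 20000. Midpoints: Ī = 67,000, Q̄ = 565.0.
ε_I = (ΔQ/ΔI)(Ī/Q̄) = (32/20000)(67000/565.0).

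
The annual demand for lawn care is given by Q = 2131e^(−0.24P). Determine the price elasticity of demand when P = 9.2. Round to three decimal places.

At P = 9.2, Q = 234.240.
dQ/dP = −0.24·2131e^(−0.24P) = −0.24Q = -56.218.
ε = (dQ/dP)(P/Q) = (-56.218)(9.2/234.240).

-2.208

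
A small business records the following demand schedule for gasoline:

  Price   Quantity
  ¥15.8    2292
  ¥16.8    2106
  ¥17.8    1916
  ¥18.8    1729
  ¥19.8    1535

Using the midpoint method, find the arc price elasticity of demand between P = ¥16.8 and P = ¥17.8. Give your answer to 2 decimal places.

At P = 16.8, Q = 2106; at P = 17.8, Q = 1916.
ΔQ = -190, ΔP = 1.0. Midpoints: P̄ = 17.30, Q̄ = 2011.0.
ε = (ΔQ/ΔP)(P̄/Q̄) = (-190/1.0)(17.30/2011.0).

-1.63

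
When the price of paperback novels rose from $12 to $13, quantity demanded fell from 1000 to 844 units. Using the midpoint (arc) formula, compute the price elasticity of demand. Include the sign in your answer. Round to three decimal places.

-2.115

ΔQ = 844 − 1000 = -156; ΔP = 13 − 12 = 1.
Midpoints: P̄ = 12.50, Q̄ = 922.0.
ε = (ΔQ/ΔP)(P̄/Q̄) = (-156/1)(12.50/922.0).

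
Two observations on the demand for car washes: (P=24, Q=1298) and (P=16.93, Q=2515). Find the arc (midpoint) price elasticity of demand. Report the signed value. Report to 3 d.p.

ΔQ = 2515 − 1298 = 1217; ΔP = 16.93 − 24 = -7.07.
Midpoints: P̄ = 20.46, Q̄ = 1906.5.
ε = (ΔQ/ΔP)(P̄/Q̄) = (1217/-7.07)(20.46/1906.5).

-1.848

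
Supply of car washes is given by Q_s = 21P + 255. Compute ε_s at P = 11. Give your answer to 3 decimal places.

At P = 11, Q_s = 486.
dQ_s/dP = 21.
ε_s = (dQ_s/dP)(P/Q_s) = (21)(11/486).

0.475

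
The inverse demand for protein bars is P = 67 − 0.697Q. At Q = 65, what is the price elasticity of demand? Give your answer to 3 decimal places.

-0.479

At Q = 65, P = 67 − 0.697(65) = 21.70.
dP/dQ = −0.697, so dQ/dP = 1/(−0.697) = -1.435.
ε = (dQ/dP)(P/Q) = (-1.435)(21.70/65).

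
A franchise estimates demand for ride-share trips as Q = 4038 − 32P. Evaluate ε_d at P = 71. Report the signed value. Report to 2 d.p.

-1.29

At P = 71, Q = 1766.
dQ/dP = −32.
ε = (dQ/dP)(P/Q) = (-32)(71/1766).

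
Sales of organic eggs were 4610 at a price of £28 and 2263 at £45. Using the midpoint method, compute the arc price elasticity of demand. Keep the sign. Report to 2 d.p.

ΔQ = 2263 − 4610 = -2347; ΔP = 45 − 28 = 17.
Midpoints: P̄ = 36.50, Q̄ = 3436.5.
ε = (ΔQ/ΔP)(P̄/Q̄) = (-2347/17)(36.50/3436.5).

-1.47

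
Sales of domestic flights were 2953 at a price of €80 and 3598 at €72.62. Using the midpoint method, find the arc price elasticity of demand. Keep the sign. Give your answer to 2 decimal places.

ΔQ = 3598 − 2953 = 645; ΔP = 72.62 − 80 = -7.38.
Midpoints: P̄ = 76.31, Q̄ = 3275.5.
ε = (ΔQ/ΔP)(P̄/Q̄) = (645/-7.38)(76.31/3275.5).

-2.04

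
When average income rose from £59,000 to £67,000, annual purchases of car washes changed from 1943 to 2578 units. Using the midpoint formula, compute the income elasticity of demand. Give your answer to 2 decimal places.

ΔQ = 635, ΔI = 8000. Midpoints: Ī = 63,000, Q̄ = 2260.5.
ε_I = (ΔQ/ΔI)(Ī/Q̄) = (635/8000)(63000/2260.5).
ε_I > 0, so the good is normal.

2.21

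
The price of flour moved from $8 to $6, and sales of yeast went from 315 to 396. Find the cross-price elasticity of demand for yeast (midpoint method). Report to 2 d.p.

-0.80

ΔQ_x = 396 − 315 = 81; ΔP_y = 6 − 8 = -2.
Midpoints: P̄_y = 7.00, Q̄_x = 355.5.
ε_xy = (ΔQ_x/ΔP_y)(P̄_y/Q̄_x) = (81/-2)(7.00/355.5).
ε_xy < 0, so the goods are complements.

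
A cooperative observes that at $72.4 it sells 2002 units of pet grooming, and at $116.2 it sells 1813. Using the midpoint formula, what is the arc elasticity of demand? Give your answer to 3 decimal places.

ΔQ = 1813 − 2002 = -189; ΔP = 116.2 − 72.4 = 43.8.
Midpoints: P̄ = 94.30, Q̄ = 1907.5.
ε = (ΔQ/ΔP)(P̄/Q̄) = (-189/43.8)(94.30/1907.5).

-0.213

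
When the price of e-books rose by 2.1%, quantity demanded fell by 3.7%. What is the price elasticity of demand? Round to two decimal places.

-1.76

ε = %ΔQ / %ΔP = (-3.7)/(2.1) = -1.762.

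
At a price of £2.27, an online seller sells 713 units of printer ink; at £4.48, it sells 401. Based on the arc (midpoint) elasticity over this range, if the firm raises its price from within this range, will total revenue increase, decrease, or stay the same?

increase

Arc ε = (-312/2.21)(3.38/557.0) ≈ -0.855.
|ε| = 0.86 < 1, so demand is inelastic. A price rise therefore raises total revenue.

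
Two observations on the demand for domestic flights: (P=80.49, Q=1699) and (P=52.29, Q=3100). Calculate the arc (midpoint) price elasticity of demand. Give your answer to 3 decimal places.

ΔQ = 3100 − 1699 = 1401; ΔP = 52.29 − 80.49 = -28.2.
Midpoints: P̄ = 66.39, Q̄ = 2399.5.
ε = (ΔQ/ΔP)(P̄/Q̄) = (1401/-28.2)(66.39/2399.5).

-1.375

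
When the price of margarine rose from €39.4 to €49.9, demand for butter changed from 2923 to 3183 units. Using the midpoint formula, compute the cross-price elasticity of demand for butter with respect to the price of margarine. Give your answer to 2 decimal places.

0.36

ΔQ_x = 3183 − 2923 = 260; ΔP_y = 49.9 − 39.4 = 10.5.
Midpoints: P̄_y = 44.65, Q̄_x = 3053.0.
ε_xy = (ΔQ_x/ΔP_y)(P̄_y/Q̄_x) = (260/10.5)(44.65/3053.0).
ε_xy > 0, so the goods are substitutes.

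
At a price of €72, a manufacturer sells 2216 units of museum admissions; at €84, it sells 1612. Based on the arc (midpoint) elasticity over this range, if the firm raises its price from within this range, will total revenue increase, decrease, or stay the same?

decrease

Arc ε = (-604/12)(78.00/1914.0) ≈ -2.051.
|ε| = 2.05 > 1, so demand is elastic. A price rise therefore reduces total revenue.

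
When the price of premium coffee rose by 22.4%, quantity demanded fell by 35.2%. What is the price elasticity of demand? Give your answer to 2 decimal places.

-1.57

ε = %ΔQ / %ΔP = (-35.2)/(22.4) = -1.571.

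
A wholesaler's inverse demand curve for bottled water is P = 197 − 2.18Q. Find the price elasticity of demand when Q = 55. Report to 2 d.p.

At Q = 55, P = 197 − 2.18(55) = 77.10.
dP/dQ = −2.18, so dQ/dP = 1/(−2.18) = -0.459.
ε = (dQ/dP)(P/Q) = (-0.459)(77.10/55).

-0.64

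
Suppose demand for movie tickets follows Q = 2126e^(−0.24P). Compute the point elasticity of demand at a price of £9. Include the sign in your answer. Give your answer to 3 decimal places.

-2.160

At P = 9, Q = 245.181.
dQ/dP = −0.24·2126e^(−0.24P) = −0.24Q = -58.843.
ε = (dQ/dP)(P/Q) = (-58.843)(9/245.181).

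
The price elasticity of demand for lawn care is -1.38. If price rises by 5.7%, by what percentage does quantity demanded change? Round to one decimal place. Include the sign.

-7.9%

%ΔQ ≈ ε × %ΔP = (-1.38)(5.7%) = -7.87%.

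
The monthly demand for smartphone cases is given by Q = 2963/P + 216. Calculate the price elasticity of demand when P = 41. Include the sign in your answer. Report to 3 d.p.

-0.251

At P = 41, Q = 288.268.
dQ/dP = −2963/P² = -1.763.
ε = (dQ/dP)(P/Q) = (-1.763)(41/288.268).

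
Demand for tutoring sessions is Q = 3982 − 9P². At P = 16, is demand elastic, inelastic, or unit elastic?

Q = 1678, dQ/dP = -288.
ε = (dQ/dP)(P/Q) ≈ -2.746.
|ε| = 2.75 > 1.

elastic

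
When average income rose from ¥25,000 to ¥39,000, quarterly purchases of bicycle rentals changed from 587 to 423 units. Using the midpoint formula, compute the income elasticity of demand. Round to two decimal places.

ΔQ = -164, ΔI = 14000. Midpoints: Ī = 32,000, Q̄ = 505.0.
ε_I = (ΔQ/ΔI)(Ī/Q̄) = (-164/14000)(32000/505.0).
ε_I < 0, so the good is inferior.

-0.74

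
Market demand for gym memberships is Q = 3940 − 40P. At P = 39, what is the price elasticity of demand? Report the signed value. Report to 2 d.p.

-0.66

At P = 39, Q = 2380.
dQ/dP = −40.
ε = (dQ/dP)(P/Q) = (-40)(39/2380).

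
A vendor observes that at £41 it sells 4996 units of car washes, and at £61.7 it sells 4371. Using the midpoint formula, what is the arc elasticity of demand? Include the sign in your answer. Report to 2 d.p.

-0.33

ΔQ = 4371 − 4996 = -625; ΔP = 61.7 − 41 = 20.7.
Midpoints: P̄ = 51.35, Q̄ = 4683.5.
ε = (ΔQ/ΔP)(P̄/Q̄) = (-625/20.7)(51.35/4683.5).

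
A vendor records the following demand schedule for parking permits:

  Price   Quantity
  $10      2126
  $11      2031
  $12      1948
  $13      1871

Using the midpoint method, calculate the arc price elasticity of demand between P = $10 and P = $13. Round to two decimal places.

-0.49

At P = 10, Q = 2126; at P = 13, Q = 1871.
ΔQ = -255, ΔP = 3. Midpoints: P̄ = 11.50, Q̄ = 1998.5.
ε = (ΔQ/ΔP)(P̄/Q̄) = (-255/3)(11.50/1998.5).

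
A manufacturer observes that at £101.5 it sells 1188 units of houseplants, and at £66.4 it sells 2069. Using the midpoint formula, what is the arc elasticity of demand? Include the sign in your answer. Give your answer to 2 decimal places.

ΔQ = 2069 − 1188 = 881; ΔP = 66.4 − 101.5 = -35.1.
Midpoints: P̄ = 83.95, Q̄ = 1628.5.
ε = (ΔQ/ΔP)(P̄/Q̄) = (881/-35.1)(83.95/1628.5).

-1.29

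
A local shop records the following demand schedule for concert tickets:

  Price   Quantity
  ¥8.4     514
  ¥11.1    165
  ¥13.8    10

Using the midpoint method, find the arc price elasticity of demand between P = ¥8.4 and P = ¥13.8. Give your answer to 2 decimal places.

At P = 8.4, Q = 514; at P = 13.8, Q = 10.
ΔQ = -504, ΔP = 5.4. Midpoints: P̄ = 11.10, Q̄ = 262.0.
ε = (ΔQ/ΔP)(P̄/Q̄) = (-504/5.4)(11.10/262.0).

-3.95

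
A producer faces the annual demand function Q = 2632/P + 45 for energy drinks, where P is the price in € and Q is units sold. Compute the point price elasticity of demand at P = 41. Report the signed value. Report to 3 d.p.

-0.588

At P = 41, Q = 109.195.
dQ/dP = −2632/P² = -1.566.
ε = (dQ/dP)(P/Q) = (-1.566)(41/109.195).
|ε| < 1, so demand is inelastic at this price.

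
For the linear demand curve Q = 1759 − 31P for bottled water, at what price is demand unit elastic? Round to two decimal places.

28.37

For linear demand Q = a − bP, ε = −bP/(a − bP). |ε| = 1 when bP = a − bP, i.e. P = a/(2b).
P = 1759/(2·31) = 1759/62 = 28.3710.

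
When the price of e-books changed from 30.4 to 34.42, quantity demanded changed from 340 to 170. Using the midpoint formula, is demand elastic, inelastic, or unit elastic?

elastic

Arc ε ≈ -5.375.
|ε| = 5.37 > 1.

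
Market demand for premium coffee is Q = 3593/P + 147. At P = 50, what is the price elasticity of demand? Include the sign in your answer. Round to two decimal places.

-0.33

At P = 50, Q = 218.860.
dQ/dP = −3593/P² = -1.437.
ε = (dQ/dP)(P/Q) = (-1.437)(50/218.860).
|ε| < 1, so demand is inelastic at this price.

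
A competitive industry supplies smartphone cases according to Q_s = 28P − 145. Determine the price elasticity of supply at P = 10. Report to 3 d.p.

2.074

At P = 10, Q_s = 135.
dQ_s/dP = 28.
ε_s = (dQ_s/dP)(P/Q_s) = (28)(10/135).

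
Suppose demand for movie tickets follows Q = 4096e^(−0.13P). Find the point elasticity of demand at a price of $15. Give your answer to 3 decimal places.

At P = 15, Q = 582.755.
dQ/dP = −0.13·4096e^(−0.13P) = −0.13Q = -75.758.
ε = (dQ/dP)(P/Q) = (-75.758)(15/582.755).

-1.950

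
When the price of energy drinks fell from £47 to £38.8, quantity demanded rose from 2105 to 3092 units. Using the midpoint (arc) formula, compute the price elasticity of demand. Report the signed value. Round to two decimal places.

ΔQ = 3092 − 2105 = 987; ΔP = 38.8 − 47 = -8.2.
Midpoints: P̄ = 42.90, Q̄ = 2598.5.
ε = (ΔQ/ΔP)(P̄/Q̄) = (987/-8.2)(42.90/2598.5).

-1.99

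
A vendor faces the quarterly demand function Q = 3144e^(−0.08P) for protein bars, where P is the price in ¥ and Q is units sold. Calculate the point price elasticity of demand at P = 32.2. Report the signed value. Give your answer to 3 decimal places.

-2.576

At P = 32.2, Q = 239.188.
dQ/dP = −0.08·3144e^(−0.08P) = −0.08Q = -19.135.
ε = (dQ/dP)(P/Q) = (-19.135)(32.2/239.188).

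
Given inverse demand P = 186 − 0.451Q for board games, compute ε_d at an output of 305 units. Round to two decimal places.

At Q = 305, P = 186 − 0.451(305) = 48.44.
dP/dQ = −0.451, so dQ/dP = 1/(−0.451) = -2.217.
ε = (dQ/dP)(P/Q) = (-2.217)(48.44/305).

-0.35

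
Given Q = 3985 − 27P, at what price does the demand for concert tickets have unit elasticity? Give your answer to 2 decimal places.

73.80

For linear demand Q = a − bP, ε = −bP/(a − bP). |ε| = 1 when bP = a − bP, i.e. P = a/(2b).
P = 3985/(2·27) = 3985/54 = 73.7963.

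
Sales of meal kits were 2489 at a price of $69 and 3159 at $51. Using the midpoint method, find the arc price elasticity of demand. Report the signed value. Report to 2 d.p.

ΔQ = 3159 − 2489 = 670; ΔP = 51 − 69 = -18.
Midpoints: P̄ = 60.00, Q̄ = 2824.0.
ε = (ΔQ/ΔP)(P̄/Q̄) = (670/-18)(60.00/2824.0).

-0.79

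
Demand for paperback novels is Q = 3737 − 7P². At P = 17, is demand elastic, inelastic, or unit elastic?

Q = 1714, dQ/dP = -238.
ε = (dQ/dP)(P/Q) ≈ -2.361.
|ε| = 2.36 > 1.

elastic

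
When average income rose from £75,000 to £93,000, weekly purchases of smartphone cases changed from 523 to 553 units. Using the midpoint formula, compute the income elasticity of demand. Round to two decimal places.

ΔQ = 30, ΔI = 18000. Midpoints: Ī = 84,000, Q̄ = 538.0.
ε_I = (ΔQ/ΔI)(Ī/Q̄) = (30/18000)(84000/538.0).
ε_I > 0, so the good is normal.

0.26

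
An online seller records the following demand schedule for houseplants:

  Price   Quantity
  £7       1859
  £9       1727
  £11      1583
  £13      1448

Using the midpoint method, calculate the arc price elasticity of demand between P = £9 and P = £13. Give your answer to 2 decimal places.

At P = 9, Q = 1727; at P = 13, Q = 1448.
ΔQ = -279, ΔP = 4. Midpoints: P̄ = 11.00, Q̄ = 1587.5.
ε = (ΔQ/ΔP)(P̄/Q̄) = (-279/4)(11.00/1587.5).

-0.48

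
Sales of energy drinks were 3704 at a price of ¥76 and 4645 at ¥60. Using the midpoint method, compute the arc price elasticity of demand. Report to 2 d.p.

-0.96

ΔQ = 4645 − 3704 = 941; ΔP = 60 − 76 = -16.
Midpoints: P̄ = 68.00, Q̄ = 4174.5.
ε = (ΔQ/ΔP)(P̄/Q̄) = (941/-16)(68.00/4174.5).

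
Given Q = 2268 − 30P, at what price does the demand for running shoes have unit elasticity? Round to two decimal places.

37.80

For linear demand Q = a − bP, ε = −bP/(a − bP). |ε| = 1 when bP = a − bP, i.e. P = a/(2b).
P = 2268/(2·30) = 2268/60 = 37.8000.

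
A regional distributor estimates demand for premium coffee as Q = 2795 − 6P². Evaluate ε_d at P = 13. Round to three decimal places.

At P = 13, Q = 1781.
dQ/dP = −12P = -156.
ε = (dQ/dP)(P/Q) = (-156)(13/1781).

-1.139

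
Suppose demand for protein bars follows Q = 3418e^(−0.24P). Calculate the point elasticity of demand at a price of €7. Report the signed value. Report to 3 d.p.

-1.680

At P = 7, Q = 637.026.
dQ/dP = −0.24·3418e^(−0.24P) = −0.24Q = -152.886.
ε = (dQ/dP)(P/Q) = (-152.886)(7/637.026).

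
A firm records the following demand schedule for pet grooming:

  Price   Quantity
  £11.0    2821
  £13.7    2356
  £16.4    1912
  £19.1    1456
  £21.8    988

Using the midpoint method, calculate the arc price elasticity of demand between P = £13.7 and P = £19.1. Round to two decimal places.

-1.43

At P = 13.7, Q = 2356; at P = 19.1, Q = 1456.
ΔQ = -900, ΔP = 5.4. Midpoints: P̄ = 16.40, Q̄ = 1906.0.
ε = (ΔQ/ΔP)(P̄/Q̄) = (-900/5.4)(16.40/1906.0).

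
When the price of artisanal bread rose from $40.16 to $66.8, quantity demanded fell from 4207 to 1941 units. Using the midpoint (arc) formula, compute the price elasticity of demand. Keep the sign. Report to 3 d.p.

-1.480

ΔQ = 1941 − 4207 = -2266; ΔP = 66.8 − 40.16 = 26.64.
Midpoints: P̄ = 53.48, Q̄ = 3074.0.
ε = (ΔQ/ΔP)(P̄/Q̄) = (-2266/26.64)(53.48/3074.0).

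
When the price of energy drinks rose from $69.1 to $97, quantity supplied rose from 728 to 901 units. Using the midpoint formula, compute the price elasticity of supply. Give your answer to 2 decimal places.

0.63

ΔQ = 901 − 728 = 173; ΔP = 97 − 69.1 = 27.9.
Midpoints: P̄ = 83.05, Q̄ = 814.5.
ε_s = (ΔQ/ΔP)(P̄/Q̄) = (173/27.9)(83.05/814.5).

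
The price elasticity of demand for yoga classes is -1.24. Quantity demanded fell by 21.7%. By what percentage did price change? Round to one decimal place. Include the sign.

17.5%

%ΔP ≈ %ΔQ / ε = (-21.7%)/(-1.24) = 17.50%.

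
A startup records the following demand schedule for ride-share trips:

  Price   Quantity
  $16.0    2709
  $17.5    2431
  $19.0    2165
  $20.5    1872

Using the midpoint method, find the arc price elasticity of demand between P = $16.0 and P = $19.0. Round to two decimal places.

-1.30

At P = 16.0, Q = 2709; at P = 19.0, Q = 2165.
ΔQ = -544, ΔP = 3.0. Midpoints: P̄ = 17.50, Q̄ = 2437.0.
ε = (ΔQ/ΔP)(P̄/Q̄) = (-544/3.0)(17.50/2437.0).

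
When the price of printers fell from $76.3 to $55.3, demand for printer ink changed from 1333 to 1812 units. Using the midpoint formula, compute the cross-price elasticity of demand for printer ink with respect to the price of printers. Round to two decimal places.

-0.95

ΔQ_x = 1812 − 1333 = 479; ΔP_y = 55.3 − 76.3 = -21.
Midpoints: P̄_y = 65.80, Q̄_x = 1572.5.
ε_xy = (ΔQ_x/ΔP_y)(P̄_y/Q̄_x) = (479/-21)(65.80/1572.5).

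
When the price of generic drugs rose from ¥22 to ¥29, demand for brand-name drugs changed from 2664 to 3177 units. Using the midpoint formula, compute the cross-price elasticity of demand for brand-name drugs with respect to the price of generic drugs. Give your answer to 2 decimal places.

ΔQ_x = 3177 − 2664 = 513; ΔP_y = 29 − 22 = 7.
Midpoints: P̄_y = 25.50, Q̄_x = 2920.5.
ε_xy = (ΔQ_x/ΔP_y)(P̄_y/Q̄_x) = (513/7)(25.50/2920.5).
ε_xy > 0, so the goods are substitutes.

0.64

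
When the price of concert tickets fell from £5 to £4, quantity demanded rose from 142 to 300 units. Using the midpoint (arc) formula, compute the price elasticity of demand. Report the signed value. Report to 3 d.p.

ΔQ = 300 − 142 = 158; ΔP = 4 − 5 = -1.
Midpoints: P̄ = 4.50, Q̄ = 221.0.
ε = (ΔQ/ΔP)(P̄/Q̄) = (158/-1)(4.50/221.0).

-3.217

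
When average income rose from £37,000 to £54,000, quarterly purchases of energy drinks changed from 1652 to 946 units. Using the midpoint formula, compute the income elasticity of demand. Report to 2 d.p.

-1.45

ΔQ = -706, ΔI = 17000. Midpoints: Ī = 45,500, Q̄ = 1299.0.
ε_I = (ΔQ/ΔI)(Ī/Q̄) = (-706/17000)(45500/1299.0).
ε_I < 0, so the good is inferior.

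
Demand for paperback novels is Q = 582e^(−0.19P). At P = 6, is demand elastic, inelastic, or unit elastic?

elastic

Q = 186.135, dQ/dP = -35.366.
ε = (dQ/dP)(P/Q) ≈ -1.140.
|ε| = 1.14 > 1.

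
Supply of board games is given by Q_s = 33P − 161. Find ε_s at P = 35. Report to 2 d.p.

1.16

At P = 35, Q_s = 994.
dQ_s/dP = 33.
ε_s = (dQ_s/dP)(P/Q_s) = (33)(35/994).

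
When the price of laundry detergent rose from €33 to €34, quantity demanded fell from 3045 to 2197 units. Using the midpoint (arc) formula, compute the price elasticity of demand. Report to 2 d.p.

-10.84

ΔQ = 2197 − 3045 = -848; ΔP = 34 − 33 = 1.
Midpoints: P̄ = 33.50, Q̄ = 2621.0.
ε = (ΔQ/ΔP)(P̄/Q̄) = (-848/1)(33.50/2621.0).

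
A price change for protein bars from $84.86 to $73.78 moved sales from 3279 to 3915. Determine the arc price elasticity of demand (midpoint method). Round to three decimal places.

-1.266

ΔQ = 3915 − 3279 = 636; ΔP = 73.78 − 84.86 = -11.08.
Midpoints: P̄ = 79.32, Q̄ = 3597.0.
ε = (ΔQ/ΔP)(P̄/Q̄) = (636/-11.08)(79.32/3597.0).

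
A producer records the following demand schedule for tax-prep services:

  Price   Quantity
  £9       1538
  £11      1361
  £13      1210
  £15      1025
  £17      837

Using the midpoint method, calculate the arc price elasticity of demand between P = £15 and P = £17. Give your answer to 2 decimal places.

-1.62

At P = 15, Q = 1025; at P = 17, Q = 837.
ΔQ = -188, ΔP = 2. Midpoints: P̄ = 16.00, Q̄ = 931.0.
ε = (ΔQ/ΔP)(P̄/Q̄) = (-188/2)(16.00/931.0).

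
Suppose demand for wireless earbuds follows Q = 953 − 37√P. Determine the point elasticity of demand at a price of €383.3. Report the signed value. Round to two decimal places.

-1.58

At P = 383.3, Q = 228.612.
dQ/dP = −37/(2√P) = -0.945.
ε = (dQ/dP)(P/Q) = (-0.945)(383.3/228.612).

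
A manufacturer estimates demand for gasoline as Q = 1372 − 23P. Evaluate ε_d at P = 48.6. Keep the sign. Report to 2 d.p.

-4.40

At P = 48.6, Q = 254.200.
dQ/dP = −23.
ε = (dQ/dP)(P/Q) = (-23)(48.6/254.200).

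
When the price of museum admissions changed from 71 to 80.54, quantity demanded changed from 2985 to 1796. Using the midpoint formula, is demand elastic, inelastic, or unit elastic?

elastic

Arc ε ≈ -3.950.
|ε| = 3.95 > 1.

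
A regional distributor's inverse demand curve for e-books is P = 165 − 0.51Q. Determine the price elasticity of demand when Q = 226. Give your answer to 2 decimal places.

-0.43

At Q = 226, P = 165 − 0.51(226) = 49.74.
dP/dQ = −0.51, so dQ/dP = 1/(−0.51) = -1.961.
ε = (dQ/dP)(P/Q) = (-1.961)(49.74/226).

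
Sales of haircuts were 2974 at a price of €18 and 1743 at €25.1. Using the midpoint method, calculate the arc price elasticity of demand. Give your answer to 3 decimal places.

-1.584

ΔQ = 1743 − 2974 = -1231; ΔP = 25.1 − 18 = 7.1.
Midpoints: P̄ = 21.55, Q̄ = 2358.5.
ε = (ΔQ/ΔP)(P̄/Q̄) = (-1231/7.1)(21.55/2358.5).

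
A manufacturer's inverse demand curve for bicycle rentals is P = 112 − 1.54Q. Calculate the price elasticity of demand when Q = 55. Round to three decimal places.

-0.322

At Q = 55, P = 112 − 1.54(55) = 27.30.
dP/dQ = −1.54, so dQ/dP = 1/(−1.54) = -0.649.
ε = (dQ/dP)(P/Q) = (-0.649)(27.30/55).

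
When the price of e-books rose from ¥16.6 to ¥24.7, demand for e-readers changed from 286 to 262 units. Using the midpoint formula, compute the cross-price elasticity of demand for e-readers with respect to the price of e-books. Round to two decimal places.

-0.22

ΔQ_x = 262 − 286 = -24; ΔP_y = 24.7 − 16.6 = 8.1.
Midpoints: P̄_y = 20.65, Q̄_x = 274.0.
ε_xy = (ΔQ_x/ΔP_y)(P̄_y/Q̄_x) = (-24/8.1)(20.65/274.0).
ε_xy < 0, so the goods are complements.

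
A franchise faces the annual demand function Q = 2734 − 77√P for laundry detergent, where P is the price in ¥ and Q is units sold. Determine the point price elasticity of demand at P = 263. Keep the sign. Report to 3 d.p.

-0.420

At P = 263, Q = 1485.270.
dQ/dP = −77/(2√P) = -2.374.
ε = (dQ/dP)(P/Q) = (-2.374)(263/1485.270).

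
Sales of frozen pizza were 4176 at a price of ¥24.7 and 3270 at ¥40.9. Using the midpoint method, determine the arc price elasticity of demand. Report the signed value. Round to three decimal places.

-0.493

ΔQ = 3270 − 4176 = -906; ΔP = 40.9 − 24.7 = 16.2.
Midpoints: P̄ = 32.80, Q̄ = 3723.0.
ε = (ΔQ/ΔP)(P̄/Q̄) = (-906/16.2)(32.80/3723.0).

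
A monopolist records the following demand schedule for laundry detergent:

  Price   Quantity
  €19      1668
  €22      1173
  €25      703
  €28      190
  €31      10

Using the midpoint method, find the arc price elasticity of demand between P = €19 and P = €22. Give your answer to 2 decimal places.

At P = 19, Q = 1668; at P = 22, Q = 1173.
ΔQ = -495, ΔP = 3. Midpoints: P̄ = 20.50, Q̄ = 1420.5.
ε = (ΔQ/ΔP)(P̄/Q̄) = (-495/3)(20.50/1420.5).

-2.38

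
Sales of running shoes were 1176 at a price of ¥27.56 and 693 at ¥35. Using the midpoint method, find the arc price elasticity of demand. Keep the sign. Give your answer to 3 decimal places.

ΔQ = 693 − 1176 = -483; ΔP = 35 − 27.56 = 7.44.
Midpoints: P̄ = 31.28, Q̄ = 934.5.
ε = (ΔQ/ΔP)(P̄/Q̄) = (-483/7.44)(31.28/934.5).

-2.173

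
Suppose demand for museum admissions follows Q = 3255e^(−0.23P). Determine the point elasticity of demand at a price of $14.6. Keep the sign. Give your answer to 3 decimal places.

At P = 14.6, Q = 113.290.
dQ/dP = −0.23·3255e^(−0.23P) = −0.23Q = -26.057.
ε = (dQ/dP)(P/Q) = (-26.057)(14.6/113.290).

-3.358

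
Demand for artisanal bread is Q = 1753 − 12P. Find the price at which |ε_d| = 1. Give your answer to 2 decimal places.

For linear demand Q = a − bP, ε = −bP/(a − bP). |ε| = 1 when bP = a − bP, i.e. P = a/(2b).
P = 1753/(2·12) = 1753/24 = 73.0417.

73.04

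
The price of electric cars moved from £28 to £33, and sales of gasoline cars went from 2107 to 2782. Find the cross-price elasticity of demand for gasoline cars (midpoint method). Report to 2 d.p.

1.68

ΔQ_x = 2782 − 2107 = 675; ΔP_y = 33 − 28 = 5.
Midpoints: P̄_y = 30.50, Q̄_x = 2444.5.
ε_xy = (ΔQ_x/ΔP_y)(P̄_y/Q̄_x) = (675/5)(30.50/2444.5).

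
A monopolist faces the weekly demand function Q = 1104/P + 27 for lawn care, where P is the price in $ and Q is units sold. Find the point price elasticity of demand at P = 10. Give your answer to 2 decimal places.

At P = 10, Q = 137.400.
dQ/dP = −1104/P² = -11.040.
ε = (dQ/dP)(P/Q) = (-11.040)(10/137.400).

-0.80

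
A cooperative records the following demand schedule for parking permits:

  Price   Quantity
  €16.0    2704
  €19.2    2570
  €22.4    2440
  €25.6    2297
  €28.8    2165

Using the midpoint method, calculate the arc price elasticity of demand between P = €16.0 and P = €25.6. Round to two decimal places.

-0.35

At P = 16.0, Q = 2704; at P = 25.6, Q = 2297.
ΔQ = -407, ΔP = 9.6. Midpoints: P̄ = 20.80, Q̄ = 2500.5.
ε = (ΔQ/ΔP)(P̄/Q̄) = (-407/9.6)(20.80/2500.5).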